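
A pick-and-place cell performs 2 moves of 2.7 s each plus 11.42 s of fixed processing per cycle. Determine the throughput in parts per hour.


T_cycle = 2*2.7 + 11.42 = 16.8200 s
rate = 3600/T = 214.0309

214.0309 parts/hour


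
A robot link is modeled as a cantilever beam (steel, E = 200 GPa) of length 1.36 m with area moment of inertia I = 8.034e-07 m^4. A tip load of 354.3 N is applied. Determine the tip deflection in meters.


delta = F*L^3/(3*E*I) = 354.3*1.36^3/(3*2.000e+11*8.034e-07)
      = 891.2260608/482040 = 0.0018

0.0018 m


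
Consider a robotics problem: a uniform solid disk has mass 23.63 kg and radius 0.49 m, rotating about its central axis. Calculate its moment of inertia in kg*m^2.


I = (1/2)*m*R^2 = 0.5*23.63*0.49^2 = 2.8368

2.8368 kg*m^2


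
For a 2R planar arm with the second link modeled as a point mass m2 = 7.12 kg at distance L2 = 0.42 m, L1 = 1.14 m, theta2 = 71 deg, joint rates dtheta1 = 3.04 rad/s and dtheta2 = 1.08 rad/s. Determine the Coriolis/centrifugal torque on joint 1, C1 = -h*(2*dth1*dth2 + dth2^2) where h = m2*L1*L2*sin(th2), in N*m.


h = m2*L1*L2*sin(th2) = 7.12*1.14*0.42*sin(71 deg) = 3.223326
C1 = -h*(2*3.04*1.08 + 1.08^2) = -3.223326*7.7328 = -24.9253

-24.9253 N*m


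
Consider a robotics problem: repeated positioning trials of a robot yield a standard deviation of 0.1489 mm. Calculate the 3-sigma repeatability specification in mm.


repeatability = 3*sigma = 3*0.1489 = 0.4467

0.4467 mm


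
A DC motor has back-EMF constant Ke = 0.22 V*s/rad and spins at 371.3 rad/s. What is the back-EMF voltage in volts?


V_emf = Ke * omega = 0.22*371.3 = 81.6860

81.6860 V


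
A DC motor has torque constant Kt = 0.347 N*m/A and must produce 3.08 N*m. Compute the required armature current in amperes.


I = tau / Kt = 3.08/0.347 = 8.8761

8.8761 A


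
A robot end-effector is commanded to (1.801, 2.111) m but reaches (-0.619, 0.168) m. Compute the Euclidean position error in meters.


dx = -0.619 - (1.801) = -2.4200, dy = 0.168 - (2.111) = -1.9430
err = sqrt(5.856400 + 3.775249) = 3.1035

3.1035 m


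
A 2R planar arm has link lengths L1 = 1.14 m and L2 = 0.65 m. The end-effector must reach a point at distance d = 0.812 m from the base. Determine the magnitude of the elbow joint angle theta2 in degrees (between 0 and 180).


cos(th2) = (d^2 - L1^2 - L2^2)/(2*L1*L2) = (0.812^2 - 1.14^2 - 0.65^2)/(2*1.14*0.65) = -0.71710931
th2 = acos(-0.71710931) = 135.8163 deg

135.8163 degrees


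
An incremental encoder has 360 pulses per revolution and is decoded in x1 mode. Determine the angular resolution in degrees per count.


resolution = 360 / (PPR * 1) = 360 / 360 = 1.0000

1.0000 degrees


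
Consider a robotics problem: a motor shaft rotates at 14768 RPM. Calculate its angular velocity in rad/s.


omega = 14768 * 2*pi/60 = 1546.5013

1546.5013 rad/s


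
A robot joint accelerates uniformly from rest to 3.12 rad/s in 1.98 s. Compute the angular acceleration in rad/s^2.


alpha = delta_omega / t = 3.12 / 1.98 = 1.5758

1.5758 rad/s^2


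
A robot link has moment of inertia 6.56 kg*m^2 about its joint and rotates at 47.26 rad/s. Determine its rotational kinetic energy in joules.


KE = (1/2)*I*omega^2 = 0.5*6.56*47.26^2 = 7325.9049

7325.9049 J


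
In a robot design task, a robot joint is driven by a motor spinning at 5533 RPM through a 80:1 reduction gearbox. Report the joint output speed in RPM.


omega_joint = omega_motor / N = 5533 / 80 = 69.1625

69.1625 RPM


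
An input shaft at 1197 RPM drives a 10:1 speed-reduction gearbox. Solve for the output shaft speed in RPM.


omega_out = omega_in / N = 1197 / 10 = 119.7000

119.7000 RPM


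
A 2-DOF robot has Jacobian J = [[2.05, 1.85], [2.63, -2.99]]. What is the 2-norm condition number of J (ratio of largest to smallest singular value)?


JJ^T eigenvalues: trace(JJ^T) = 23.4820, det(JJ^T) = det(J)^2 = 120.89002500
s_max^2 = (23.4820 + sqrt(67.84422400))/2 = 15.85938026
s_min^2 = (23.4820 - sqrt(67.84422400))/2 = 7.62261974
kappa = s_max/s_min = sqrt(15.85938026/7.62261974) = 1.4424

1.4424


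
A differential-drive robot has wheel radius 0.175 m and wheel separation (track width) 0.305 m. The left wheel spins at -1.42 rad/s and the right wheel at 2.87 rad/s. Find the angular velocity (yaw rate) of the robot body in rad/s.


omega = r*(wR - wL)/L = 0.175*(2.87 - (-1.42))/0.305 = 2.4615

2.4615 rad/s


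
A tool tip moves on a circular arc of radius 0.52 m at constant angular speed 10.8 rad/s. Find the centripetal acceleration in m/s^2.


a_c = omega^2 * r = 10.8^2 * 0.52 = 60.6528

60.6528 m/s^2


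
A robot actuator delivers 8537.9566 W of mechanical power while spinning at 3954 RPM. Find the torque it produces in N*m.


omega = 3954 * 2*pi/60 = 414.061912 rad/s
tau = P / omega = 8537.9566 / 414.061912 = 20.6200

20.6200 N*m


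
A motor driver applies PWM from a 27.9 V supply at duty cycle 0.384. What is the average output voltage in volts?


V_avg = V_supply * D = 27.9*0.384 = 10.7136

10.7136 V


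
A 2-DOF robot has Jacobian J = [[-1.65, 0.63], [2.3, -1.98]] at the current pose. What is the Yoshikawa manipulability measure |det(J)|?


det(J) = -1.65*-1.98 - (0.63)*(2.3) = 1.8180
|det(J)| = 1.8180

1.8180


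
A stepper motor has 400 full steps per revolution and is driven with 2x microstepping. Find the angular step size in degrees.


step = 360/(400*2) = 360/800 = 0.4500

0.4500 degrees


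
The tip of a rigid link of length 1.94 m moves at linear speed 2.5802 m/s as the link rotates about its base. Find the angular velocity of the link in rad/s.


omega = v / L = 2.5802 / 1.94 = 1.3300

1.3300 rad/s


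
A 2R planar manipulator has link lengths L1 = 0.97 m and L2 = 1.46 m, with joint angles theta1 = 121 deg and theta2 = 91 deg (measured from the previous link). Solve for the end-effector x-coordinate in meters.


x = L1*cos(th1) + L2*cos(th1+th2) = 0.97*cos(121 deg) + 1.46*cos(212 deg) = -1.7377

-1.7377 m


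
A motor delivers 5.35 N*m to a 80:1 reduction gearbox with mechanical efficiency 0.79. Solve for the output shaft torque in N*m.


tau_out = tau_in * N * eta = 5.35 * 80 * 0.79 = 338.1200

338.1200 N*m


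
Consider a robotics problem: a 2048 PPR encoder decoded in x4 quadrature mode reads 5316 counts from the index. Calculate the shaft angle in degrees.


angle = counts * 360 / (PPR*4) = 5316 * 360 / 8192 = 233.6133

233.6133 degrees


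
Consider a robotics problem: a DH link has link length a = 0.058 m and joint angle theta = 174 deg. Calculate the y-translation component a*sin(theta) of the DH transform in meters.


a*sin(theta) = 0.058*sin(174 deg) = 0.0061

0.0061 m


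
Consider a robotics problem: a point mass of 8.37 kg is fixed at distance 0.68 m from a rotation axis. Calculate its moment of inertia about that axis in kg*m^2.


I = m*r^2 = 8.37*0.68^2 = 3.8703

3.8703 kg*m^2


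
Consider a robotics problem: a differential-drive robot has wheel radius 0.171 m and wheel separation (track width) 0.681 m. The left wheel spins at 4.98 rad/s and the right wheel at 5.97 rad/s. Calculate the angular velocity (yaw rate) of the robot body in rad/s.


omega = r*(wR - wL)/L = 0.171*(5.97 - (4.98))/0.681 = 0.2486

0.2486 rad/s


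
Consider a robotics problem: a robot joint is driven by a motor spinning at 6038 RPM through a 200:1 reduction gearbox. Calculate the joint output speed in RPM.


omega_joint = omega_motor / N = 6038 / 200 = 30.1900

30.1900 RPM


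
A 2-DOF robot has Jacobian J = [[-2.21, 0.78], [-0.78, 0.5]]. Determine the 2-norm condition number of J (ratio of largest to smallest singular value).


JJ^T eigenvalues: trace(JJ^T) = 6.3509, det(JJ^T) = det(J)^2 = 0.24661156
s_max^2 = (6.3509 + sqrt(39.34748457))/2 = 6.31182867
s_min^2 = (6.3509 - sqrt(39.34748457))/2 = 0.03907133
kappa = s_max/s_min = sqrt(6.31182867/0.03907133) = 12.7101

12.7101


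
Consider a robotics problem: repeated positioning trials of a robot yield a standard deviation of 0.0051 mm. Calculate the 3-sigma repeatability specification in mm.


repeatability = 3*sigma = 3*0.0051 = 0.0153

0.0153 mm


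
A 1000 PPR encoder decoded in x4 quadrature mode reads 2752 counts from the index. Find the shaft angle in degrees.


angle = counts * 360 / (PPR*4) = 2752 * 360 / 4000 = 247.6800

247.6800 degrees


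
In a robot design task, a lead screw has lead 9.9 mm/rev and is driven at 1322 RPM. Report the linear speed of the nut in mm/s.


v = lead * (RPM/60) = 9.9*1322/60 = 218.1300

218.1300 mm/s


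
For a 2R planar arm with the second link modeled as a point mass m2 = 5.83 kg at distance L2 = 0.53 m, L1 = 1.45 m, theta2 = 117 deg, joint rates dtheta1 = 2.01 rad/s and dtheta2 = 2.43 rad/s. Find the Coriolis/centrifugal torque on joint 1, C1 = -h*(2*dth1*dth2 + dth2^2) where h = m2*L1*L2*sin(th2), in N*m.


h = m2*L1*L2*sin(th2) = 5.83*1.45*0.53*sin(117 deg) = 3.992026
C1 = -h*(2*2.01*2.43 + 2.43^2) = -3.992026*15.6735 = -62.5690

-62.5690 N*m


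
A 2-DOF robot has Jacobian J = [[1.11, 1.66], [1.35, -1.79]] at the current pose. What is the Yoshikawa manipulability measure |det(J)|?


det(J) = 1.11*-1.79 - (1.66)*(1.35) = -4.2279
|det(J)| = 4.2279

4.2279


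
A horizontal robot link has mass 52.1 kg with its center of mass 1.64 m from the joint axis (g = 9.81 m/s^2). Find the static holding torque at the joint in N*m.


tau = m*g*L = 52.1 * 9.81 * 1.64 = 838.2056

838.2056 N*m


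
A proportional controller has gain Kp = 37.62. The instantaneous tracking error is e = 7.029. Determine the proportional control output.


u_P = Kp * e = 37.62 * 7.029 = 264.4310

264.4310


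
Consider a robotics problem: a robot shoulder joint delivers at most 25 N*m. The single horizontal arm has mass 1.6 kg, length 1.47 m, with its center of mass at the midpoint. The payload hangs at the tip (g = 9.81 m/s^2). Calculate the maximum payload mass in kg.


tau_arm = m_arm*g*(L/2) = 1.6*9.81*1.47/2 = 11.5366 N*m
tau_payload = tau_max - tau_arm = 25 - 11.5366 = 13.4634
m_payload = tau_payload / (g*L) = 13.4634 / (9.81*1.47) = 0.9336

0.9336 kg


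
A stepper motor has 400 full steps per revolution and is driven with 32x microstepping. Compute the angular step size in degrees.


step = 360/(400*32) = 360/12800 = 0.0281

0.0281 degrees


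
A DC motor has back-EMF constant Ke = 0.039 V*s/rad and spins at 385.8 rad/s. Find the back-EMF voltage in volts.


V_emf = Ke * omega = 0.039*385.8 = 15.0462

15.0462 V


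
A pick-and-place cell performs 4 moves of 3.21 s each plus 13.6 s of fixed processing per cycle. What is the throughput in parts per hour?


T_cycle = 4*3.21 + 13.6 = 26.4400 s
rate = 3600/T = 136.1573

136.1573 parts/hour


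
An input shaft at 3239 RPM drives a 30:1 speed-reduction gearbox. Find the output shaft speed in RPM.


omega_out = omega_in / N = 3239 / 30 = 107.9667

107.9667 RPM


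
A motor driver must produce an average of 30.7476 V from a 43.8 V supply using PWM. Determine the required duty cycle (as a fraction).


D = V_avg/V_supply = 30.7476/43.8 = 0.7020

0.7020


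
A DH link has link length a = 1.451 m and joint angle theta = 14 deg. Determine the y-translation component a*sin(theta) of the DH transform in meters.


a*sin(theta) = 1.451*sin(14 deg) = 0.3510

0.3510 m


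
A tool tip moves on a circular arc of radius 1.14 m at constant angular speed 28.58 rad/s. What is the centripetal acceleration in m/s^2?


a_c = omega^2 * r = 28.58^2 * 1.14 = 931.1707

931.1707 m/s^2


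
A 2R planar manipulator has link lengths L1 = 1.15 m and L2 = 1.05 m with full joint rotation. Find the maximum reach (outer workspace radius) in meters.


r_max = L1 + L2 = 1.15 + 1.05 = 2.2000

2.2000 m


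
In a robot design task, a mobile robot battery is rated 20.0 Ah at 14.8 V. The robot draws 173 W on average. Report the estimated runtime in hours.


E = 20.0*14.8 = 296.0000 Wh
t = E/P = 296.0000/173 = 1.7110

1.7110 hours


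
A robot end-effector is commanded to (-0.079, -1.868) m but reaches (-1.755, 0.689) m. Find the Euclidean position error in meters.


dx = -1.755 - (-0.079) = -1.6760, dy = 0.689 - (-1.868) = 2.5570
err = sqrt(2.808976 + 6.538249) = 3.0573

3.0573 m


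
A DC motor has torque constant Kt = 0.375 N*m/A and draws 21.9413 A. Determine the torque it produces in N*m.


tau = Kt * I = 0.375*21.9413 = 8.2280

8.2280 N*m


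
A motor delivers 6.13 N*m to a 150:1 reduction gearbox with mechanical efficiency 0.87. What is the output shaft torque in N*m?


tau_out = tau_in * N * eta = 6.13 * 150 * 0.87 = 799.9650

799.9650 N*m


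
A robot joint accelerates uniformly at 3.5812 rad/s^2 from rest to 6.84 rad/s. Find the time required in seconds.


t = delta_omega / alpha = 6.84 / 3.5812 = 1.9100

1.9100 s


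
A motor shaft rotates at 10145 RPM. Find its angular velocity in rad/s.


omega = 10145 * 2*pi/60 = 1062.3819

1062.3819 rad/s


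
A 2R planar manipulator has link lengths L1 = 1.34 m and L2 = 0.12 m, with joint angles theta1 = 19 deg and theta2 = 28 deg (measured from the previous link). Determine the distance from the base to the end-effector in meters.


x = L1*cos(th1) + L2*cos(th1+th2) = 1.348835
y = L1*sin(th1) + L2*sin(th1+th2) = 0.524024
d = sqrt(x^2 + y^2) = sqrt(1.819356 + 0.274601) = 1.4471

1.4471 m


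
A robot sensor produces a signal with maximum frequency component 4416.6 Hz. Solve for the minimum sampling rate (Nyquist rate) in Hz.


f_s,min = 2*f_max = 2*4416.6 = 8833.2000

8833.2000 Hz


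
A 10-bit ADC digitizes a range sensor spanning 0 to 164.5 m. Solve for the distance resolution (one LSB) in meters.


res = range / 2^n = 164.5/2^10 = 164.5/1024 = 0.1606

0.1606 m


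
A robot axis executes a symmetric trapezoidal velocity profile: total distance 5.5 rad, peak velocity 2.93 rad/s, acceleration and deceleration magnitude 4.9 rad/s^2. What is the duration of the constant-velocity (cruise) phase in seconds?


t_acc = v/a = 0.597959 s, d_acc = v^2/(2a) = 0.876010 rad each
d_cruise = 5.5 - 2*0.876010 = 3.747980 rad
t_cruise = d_cruise/v = 3.747980/2.93 = 1.2792

1.2792 s


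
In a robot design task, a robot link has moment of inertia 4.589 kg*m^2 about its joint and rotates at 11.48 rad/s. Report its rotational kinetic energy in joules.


KE = (1/2)*I*omega^2 = 0.5*4.589*11.48^2 = 302.3931

302.3931 J


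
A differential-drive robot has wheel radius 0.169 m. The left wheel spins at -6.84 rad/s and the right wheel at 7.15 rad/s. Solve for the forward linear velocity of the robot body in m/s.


v = r*(wR + wL)/2 = 0.169*(7.15 + -6.84)/2 = 0.0262

0.0262 m/s


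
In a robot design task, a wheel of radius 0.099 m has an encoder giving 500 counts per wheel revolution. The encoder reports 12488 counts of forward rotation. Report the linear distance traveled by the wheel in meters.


revs = 12488/500 = 24.976000
d = revs * 2*pi*r = 24.976000 * 2*pi*0.099 = 15.5360

15.5360 m


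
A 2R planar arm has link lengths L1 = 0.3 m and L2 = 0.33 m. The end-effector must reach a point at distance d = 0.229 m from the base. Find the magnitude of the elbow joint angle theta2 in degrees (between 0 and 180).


cos(th2) = (d^2 - L1^2 - L2^2)/(2*L1*L2) = (0.229^2 - 0.3^2 - 0.33^2)/(2*0.3*0.33) = -0.73969192
th2 = acos(-0.73969192) = 137.7052 deg

137.7052 degrees


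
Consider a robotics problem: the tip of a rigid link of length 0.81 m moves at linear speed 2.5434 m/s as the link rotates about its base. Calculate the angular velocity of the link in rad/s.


omega = v / L = 2.5434 / 0.81 = 3.1400

3.1400 rad/s


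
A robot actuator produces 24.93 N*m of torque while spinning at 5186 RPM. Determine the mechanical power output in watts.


omega = 5186 * 2*pi/60 = 543.076650 rad/s
P = tau * omega = 24.93 * 543.076650 = 13538.9009

13538.9009 W


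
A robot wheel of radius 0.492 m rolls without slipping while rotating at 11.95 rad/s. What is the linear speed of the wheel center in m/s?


v = omega * r = 11.95 * 0.492 = 5.8794

5.8794 m/s


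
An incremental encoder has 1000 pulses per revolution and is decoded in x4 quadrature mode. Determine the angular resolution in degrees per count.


resolution = 360 / (PPR * 4) = 360 / 4000 = 0.0900

0.0900 degrees


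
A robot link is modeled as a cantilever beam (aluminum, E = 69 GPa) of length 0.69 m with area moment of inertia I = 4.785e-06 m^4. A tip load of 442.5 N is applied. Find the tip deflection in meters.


delta = F*L^3/(3*E*I) = 442.5*0.69^3/(3*6.900e+10*4.785e-06)
      = 145.3652325/990495 = 1.4676e-04

1.4676e-04 m


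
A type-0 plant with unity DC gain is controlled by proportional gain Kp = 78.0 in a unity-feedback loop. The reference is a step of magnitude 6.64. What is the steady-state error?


e_ss = R/(1 + Kp) = 6.64/(1 + 78.0) = 6.64/79.0000 = 0.0841

0.0841


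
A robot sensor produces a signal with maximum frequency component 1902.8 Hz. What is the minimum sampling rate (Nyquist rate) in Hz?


f_s,min = 2*f_max = 2*1902.8 = 3805.6000

3805.6000 Hz


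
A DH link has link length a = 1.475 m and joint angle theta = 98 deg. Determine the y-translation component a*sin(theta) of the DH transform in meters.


a*sin(theta) = 1.475*sin(98 deg) = 1.4606

1.4606 m


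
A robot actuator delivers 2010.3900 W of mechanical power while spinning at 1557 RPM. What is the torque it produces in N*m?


omega = 1557 * 2*pi/60 = 163.048659 rad/s
tau = P / omega = 2010.3900 / 163.048659 = 12.3300

12.3300 N*m


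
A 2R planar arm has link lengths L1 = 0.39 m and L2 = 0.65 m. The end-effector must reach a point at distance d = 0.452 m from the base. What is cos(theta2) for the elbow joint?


cos(th2) = (d^2 - L1^2 - L2^2)/(2*L1*L2) = (0.452^2 - 0.39^2 - 0.65^2)/(2*0.39*0.65) = -0.7304

-0.7304


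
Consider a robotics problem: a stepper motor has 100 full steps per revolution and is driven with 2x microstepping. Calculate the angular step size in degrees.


step = 360/(100*2) = 360/200 = 1.8000

1.8000 degrees


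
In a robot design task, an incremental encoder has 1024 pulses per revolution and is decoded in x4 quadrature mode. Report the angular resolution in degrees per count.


resolution = 360 / (PPR * 4) = 360 / 4096 = 0.0879

0.0879 degrees


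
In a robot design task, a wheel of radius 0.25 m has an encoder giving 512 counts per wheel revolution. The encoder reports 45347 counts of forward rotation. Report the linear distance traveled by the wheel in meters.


revs = 45347/512 = 88.568359
d = revs * 2*pi*r = 88.568359 * 2*pi*0.25 = 139.1229

139.1229 m


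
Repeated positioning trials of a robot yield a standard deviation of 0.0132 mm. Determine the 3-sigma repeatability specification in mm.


repeatability = 3*sigma = 3*0.0132 = 0.0396

0.0396 mm


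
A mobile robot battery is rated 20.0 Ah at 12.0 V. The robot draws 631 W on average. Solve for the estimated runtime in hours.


E = 20.0*12.0 = 240.0000 Wh
t = E/P = 240.0000/631 = 0.3803

0.3803 hours


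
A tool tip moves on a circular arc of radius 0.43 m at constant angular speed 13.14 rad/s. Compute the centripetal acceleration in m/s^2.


a_c = omega^2 * r = 13.14^2 * 0.43 = 74.2436

74.2436 m/s^2


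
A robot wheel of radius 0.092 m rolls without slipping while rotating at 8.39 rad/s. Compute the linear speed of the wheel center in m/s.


v = omega * r = 8.39 * 0.092 = 0.7719

0.7719 m/s


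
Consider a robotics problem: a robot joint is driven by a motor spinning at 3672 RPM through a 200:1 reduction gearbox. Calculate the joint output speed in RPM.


omega_joint = omega_motor / N = 3672 / 200 = 18.3600

18.3600 RPM


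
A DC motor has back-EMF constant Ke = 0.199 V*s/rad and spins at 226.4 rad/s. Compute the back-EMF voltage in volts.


V_emf = Ke * omega = 0.199*226.4 = 45.0536

45.0536 V


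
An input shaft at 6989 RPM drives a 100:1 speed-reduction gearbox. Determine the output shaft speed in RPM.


omega_out = omega_in / N = 6989 / 100 = 69.8900

69.8900 RPM


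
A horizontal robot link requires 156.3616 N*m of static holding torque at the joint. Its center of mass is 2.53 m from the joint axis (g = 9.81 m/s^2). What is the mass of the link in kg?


m = tau / (g*L) = 156.3616 / (9.81 * 2.53) = 6.3000

6.3000 kg


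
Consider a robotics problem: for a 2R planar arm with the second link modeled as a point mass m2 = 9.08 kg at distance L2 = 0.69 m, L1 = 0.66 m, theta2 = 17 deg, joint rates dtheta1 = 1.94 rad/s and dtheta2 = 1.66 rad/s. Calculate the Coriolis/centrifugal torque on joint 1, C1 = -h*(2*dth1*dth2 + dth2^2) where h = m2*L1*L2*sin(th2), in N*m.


h = m2*L1*L2*sin(th2) = 9.08*0.66*0.69*sin(17 deg) = 1.208966
C1 = -h*(2*1.94*1.66 + 1.66^2) = -1.208966*9.1964 = -11.1181

-11.1181 N*m


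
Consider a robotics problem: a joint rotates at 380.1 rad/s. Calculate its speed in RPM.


RPM = 380.1 * 60/(2*pi) = 3629.6876

3629.6876 RPM


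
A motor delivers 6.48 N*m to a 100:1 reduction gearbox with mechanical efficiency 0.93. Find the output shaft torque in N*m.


tau_out = tau_in * N * eta = 6.48 * 100 * 0.93 = 602.6400

602.6400 N*m


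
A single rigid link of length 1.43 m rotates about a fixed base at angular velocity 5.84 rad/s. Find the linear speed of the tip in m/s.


v = L*omega = 1.43 * 5.84 = 8.3512

8.3512 m/s


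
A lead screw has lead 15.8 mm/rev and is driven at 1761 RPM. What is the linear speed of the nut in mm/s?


v = lead * (RPM/60) = 15.8*1761/60 = 463.7300

463.7300 mm/s


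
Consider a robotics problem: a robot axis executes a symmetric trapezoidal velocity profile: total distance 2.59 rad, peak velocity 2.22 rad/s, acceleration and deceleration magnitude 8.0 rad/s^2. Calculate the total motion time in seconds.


t_acc = v/a = 2.22/8.0 = 0.277500 s
d_acc = v^2/(2a) = 0.308025 rad (each ramp)
d_cruise = 2.59 - 2*0.308025 = 1.973950 rad
t_cruise = 1.973950/2.22 = 0.889167 s
t_total = 2*0.277500 + 0.889167 = 1.4442

1.4442 s


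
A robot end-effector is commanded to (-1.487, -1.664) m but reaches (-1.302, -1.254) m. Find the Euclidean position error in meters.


dx = -1.302 - (-1.487) = 0.1850, dy = -1.254 - (-1.664) = 0.4100
err = sqrt(0.034225 + 0.168100) = 0.4498

0.4498 m


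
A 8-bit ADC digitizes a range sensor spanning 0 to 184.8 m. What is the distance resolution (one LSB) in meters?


res = range / 2^n = 184.8/2^8 = 184.8/256 = 0.7219

0.7219 m


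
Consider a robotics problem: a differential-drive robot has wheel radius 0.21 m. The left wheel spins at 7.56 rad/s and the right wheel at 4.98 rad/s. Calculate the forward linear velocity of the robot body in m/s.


v = r*(wR + wL)/2 = 0.21*(4.98 + 7.56)/2 = 1.3167

1.3167 m/s


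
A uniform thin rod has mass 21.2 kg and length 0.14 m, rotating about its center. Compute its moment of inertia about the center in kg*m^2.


I = (1/12)*m*L^2 = (1/12)*21.2*0.14^2 = 0.0346

0.0346 kg*m^2


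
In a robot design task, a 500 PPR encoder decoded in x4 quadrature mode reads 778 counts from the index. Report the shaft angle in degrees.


angle = counts * 360 / (PPR*4) = 778 * 360 / 2000 = 140.0400

140.0400 degrees


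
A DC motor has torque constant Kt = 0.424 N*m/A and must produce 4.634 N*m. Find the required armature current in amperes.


I = tau / Kt = 4.634/0.424 = 10.9292

10.9292 A


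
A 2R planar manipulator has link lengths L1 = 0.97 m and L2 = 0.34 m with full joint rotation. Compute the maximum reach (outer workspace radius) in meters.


r_max = L1 + L2 = 0.97 + 0.34 = 1.3100

1.3100 m


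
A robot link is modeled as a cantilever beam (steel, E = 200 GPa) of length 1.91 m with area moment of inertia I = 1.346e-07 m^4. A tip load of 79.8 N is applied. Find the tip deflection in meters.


delta = F*L^3/(3*E*I) = 79.8*1.91^3/(3*2.000e+11*1.346e-07)
      = 556.0361058/80760 = 0.0069

0.0069 m


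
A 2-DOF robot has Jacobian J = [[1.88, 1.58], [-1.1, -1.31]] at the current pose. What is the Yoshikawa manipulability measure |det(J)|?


det(J) = 1.88*-1.31 - (1.58)*(-1.1) = -0.7248
|det(J)| = 0.7248

0.7248


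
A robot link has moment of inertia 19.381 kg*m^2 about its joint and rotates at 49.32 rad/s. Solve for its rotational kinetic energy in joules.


KE = (1/2)*I*omega^2 = 0.5*19.381*49.32^2 = 23571.7769

23571.7769 J


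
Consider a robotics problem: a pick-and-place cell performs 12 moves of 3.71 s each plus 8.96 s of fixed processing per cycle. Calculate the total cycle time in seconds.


T = 12*3.71 + 8.96 = 53.4800

53.4800 s


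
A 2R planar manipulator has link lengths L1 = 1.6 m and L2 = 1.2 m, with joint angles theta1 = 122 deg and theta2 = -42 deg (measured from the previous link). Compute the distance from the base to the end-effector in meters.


x = L1*cos(th1) + L2*cos(th1+th2) = -0.639493
y = L1*sin(th1) + L2*sin(th1+th2) = 2.538646
d = sqrt(x^2 + y^2) = sqrt(0.408951 + 6.444724) = 2.6180

2.6180 m


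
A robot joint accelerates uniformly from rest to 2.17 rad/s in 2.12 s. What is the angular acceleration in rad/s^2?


alpha = delta_omega / t = 2.17 / 2.12 = 1.0236

1.0236 rad/s^2


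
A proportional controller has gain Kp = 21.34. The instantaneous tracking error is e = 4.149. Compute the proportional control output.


u_P = Kp * e = 21.34 * 4.149 = 88.5397

88.5397


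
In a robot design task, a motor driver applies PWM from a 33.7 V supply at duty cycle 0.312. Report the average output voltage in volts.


V_avg = V_supply * D = 33.7*0.312 = 10.5144

10.5144 V


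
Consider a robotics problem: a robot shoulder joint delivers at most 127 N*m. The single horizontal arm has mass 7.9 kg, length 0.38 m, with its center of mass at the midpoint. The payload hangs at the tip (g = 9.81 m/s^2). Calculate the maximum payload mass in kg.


tau_arm = m_arm*g*(L/2) = 7.9*9.81*0.38/2 = 14.7248 N*m
tau_payload = tau_max - tau_arm = 127 - 14.7248 = 112.2752
m_payload = tau_payload / (g*L) = 112.2752 / (9.81*0.38) = 30.1184

30.1184 kg


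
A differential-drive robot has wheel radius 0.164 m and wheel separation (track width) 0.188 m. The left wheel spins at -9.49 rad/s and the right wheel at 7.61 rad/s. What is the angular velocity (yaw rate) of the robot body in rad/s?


omega = r*(wR - wL)/L = 0.164*(7.61 - (-9.49))/0.188 = 14.9170

14.9170 rad/s


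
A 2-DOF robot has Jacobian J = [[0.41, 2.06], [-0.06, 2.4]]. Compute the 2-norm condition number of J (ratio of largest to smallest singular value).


JJ^T eigenvalues: trace(JJ^T) = 10.1753, det(JJ^T) = det(J)^2 = 1.22677776
s_max^2 = (10.1753 + sqrt(98.62961905))/2 = 10.05327229
s_min^2 = (10.1753 - sqrt(98.62961905))/2 = 0.12202771
kappa = s_max/s_min = sqrt(10.05327229/0.12202771) = 9.0766

9.0766


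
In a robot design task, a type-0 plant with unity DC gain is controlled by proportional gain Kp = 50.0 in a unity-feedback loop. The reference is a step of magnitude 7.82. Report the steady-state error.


e_ss = R/(1 + Kp) = 7.82/(1 + 50.0) = 7.82/51.0000 = 0.1533

0.1533


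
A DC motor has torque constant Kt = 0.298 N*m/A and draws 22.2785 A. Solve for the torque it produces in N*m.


tau = Kt * I = 0.298*22.2785 = 6.6390

6.6390 N*m


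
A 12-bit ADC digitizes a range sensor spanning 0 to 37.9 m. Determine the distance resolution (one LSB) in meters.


res = range / 2^n = 37.9/2^12 = 37.9/4096 = 0.0093

0.0093 m


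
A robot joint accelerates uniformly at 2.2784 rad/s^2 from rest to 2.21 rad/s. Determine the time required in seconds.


t = delta_omega / alpha = 2.21 / 2.2784 = 0.9700

0.9700 s


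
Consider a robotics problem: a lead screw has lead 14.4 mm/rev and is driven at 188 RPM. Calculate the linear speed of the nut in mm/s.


v = lead * (RPM/60) = 14.4*188/60 = 45.1200

45.1200 mm/s


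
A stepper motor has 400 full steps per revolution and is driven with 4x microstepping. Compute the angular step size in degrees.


step = 360/(400*4) = 360/1600 = 0.2250

0.2250 degrees


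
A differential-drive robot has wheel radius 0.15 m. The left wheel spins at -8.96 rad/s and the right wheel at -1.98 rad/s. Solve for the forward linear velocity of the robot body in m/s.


v = r*(wR + wL)/2 = 0.15*(-1.98 + -8.96)/2 = -0.8205

-0.8205 m/s


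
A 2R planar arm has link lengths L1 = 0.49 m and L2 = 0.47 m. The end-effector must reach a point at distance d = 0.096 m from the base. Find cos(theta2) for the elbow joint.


cos(th2) = (d^2 - L1^2 - L2^2)/(2*L1*L2) = (0.096^2 - 0.49^2 - 0.47^2)/(2*0.49*0.47) = -0.9809

-0.9809


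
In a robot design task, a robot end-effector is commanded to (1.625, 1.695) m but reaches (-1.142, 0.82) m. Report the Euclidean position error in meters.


dx = -1.142 - (1.625) = -2.7670, dy = 0.82 - (1.695) = -0.8750
err = sqrt(7.656289 + 0.765625) = 2.9021

2.9021 m


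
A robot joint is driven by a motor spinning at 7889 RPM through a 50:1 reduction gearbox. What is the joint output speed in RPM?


omega_joint = omega_motor / N = 7889 / 50 = 157.7800

157.7800 RPM


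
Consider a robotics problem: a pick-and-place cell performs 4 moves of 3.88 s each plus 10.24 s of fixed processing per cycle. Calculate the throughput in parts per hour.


T_cycle = 4*3.88 + 10.24 = 25.7600 s
rate = 3600/T = 139.7516

139.7516 parts/hour


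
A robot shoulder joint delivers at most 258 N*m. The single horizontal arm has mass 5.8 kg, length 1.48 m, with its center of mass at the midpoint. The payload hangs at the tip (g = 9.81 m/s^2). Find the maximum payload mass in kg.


tau_arm = m_arm*g*(L/2) = 5.8*9.81*1.48/2 = 42.1045 N*m
tau_payload = tau_max - tau_arm = 258 - 42.1045 = 215.8955
m_payload = tau_payload / (g*L) = 215.8955 / (9.81*1.48) = 14.8701

14.8701 kg


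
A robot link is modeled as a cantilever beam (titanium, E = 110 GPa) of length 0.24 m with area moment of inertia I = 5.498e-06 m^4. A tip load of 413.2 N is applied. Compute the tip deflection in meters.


delta = F*L^3/(3*E*I) = 413.2*0.24^3/(3*1.100e+11*5.498e-06)
      = 5.7120768/1814340 = 3.1483e-06

3.1483e-06 m


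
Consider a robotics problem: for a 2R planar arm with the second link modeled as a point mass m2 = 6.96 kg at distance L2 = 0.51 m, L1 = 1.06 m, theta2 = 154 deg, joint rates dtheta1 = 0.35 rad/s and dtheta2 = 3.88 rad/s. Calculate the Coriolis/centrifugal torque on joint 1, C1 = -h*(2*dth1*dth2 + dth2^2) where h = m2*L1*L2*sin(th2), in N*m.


h = m2*L1*L2*sin(th2) = 6.96*1.06*0.51*sin(154 deg) = 1.649405
C1 = -h*(2*0.35*3.88 + 3.88^2) = -1.649405*17.7704 = -29.3106

-29.3106 N*m


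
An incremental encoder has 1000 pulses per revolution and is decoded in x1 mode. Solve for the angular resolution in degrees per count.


resolution = 360 / (PPR * 1) = 360 / 1000 = 0.3600

0.3600 degrees


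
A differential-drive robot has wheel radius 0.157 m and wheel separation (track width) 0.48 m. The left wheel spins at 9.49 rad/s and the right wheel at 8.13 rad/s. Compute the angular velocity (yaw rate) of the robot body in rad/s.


omega = r*(wR - wL)/L = 0.157*(8.13 - (9.49))/0.48 = -0.4448

-0.4448 rad/s


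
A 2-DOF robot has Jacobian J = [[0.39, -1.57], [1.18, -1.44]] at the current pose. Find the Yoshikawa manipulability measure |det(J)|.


det(J) = 0.39*-1.44 - (-1.57)*(1.18) = 1.2910
|det(J)| = 1.2910

1.2910


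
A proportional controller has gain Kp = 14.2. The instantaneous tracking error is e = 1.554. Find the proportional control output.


u_P = Kp * e = 14.2 * 1.554 = 22.0668

22.0668


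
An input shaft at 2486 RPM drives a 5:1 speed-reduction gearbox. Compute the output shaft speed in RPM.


omega_out = omega_in / N = 2486 / 5 = 497.2000

497.2000 RPM


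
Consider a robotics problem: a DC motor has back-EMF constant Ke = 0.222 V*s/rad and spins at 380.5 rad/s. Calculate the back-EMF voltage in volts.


V_emf = Ke * omega = 0.222*380.5 = 84.4710

84.4710 V


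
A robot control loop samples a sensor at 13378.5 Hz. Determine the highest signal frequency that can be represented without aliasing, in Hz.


f_max = f_s/2 = 13378.5/2 = 6689.2500

6689.2500 Hz


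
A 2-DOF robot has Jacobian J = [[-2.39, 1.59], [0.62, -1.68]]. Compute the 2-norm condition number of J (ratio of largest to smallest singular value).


JJ^T eigenvalues: trace(JJ^T) = 11.4470, det(JJ^T) = det(J)^2 = 9.17726436
s_max^2 = (11.4470 + sqrt(94.32475156))/2 = 10.57954653
s_min^2 = (11.4470 - sqrt(94.32475156))/2 = 0.86745347
kappa = s_max/s_min = sqrt(10.57954653/0.86745347) = 3.4923

3.4923


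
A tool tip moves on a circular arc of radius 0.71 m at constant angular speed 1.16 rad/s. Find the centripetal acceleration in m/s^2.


a_c = omega^2 * r = 1.16^2 * 0.71 = 0.9554

0.9554 m/s^2


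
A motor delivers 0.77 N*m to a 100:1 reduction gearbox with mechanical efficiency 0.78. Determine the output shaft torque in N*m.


tau_out = tau_in * N * eta = 0.77 * 100 * 0.78 = 60.0600

60.0600 N*m


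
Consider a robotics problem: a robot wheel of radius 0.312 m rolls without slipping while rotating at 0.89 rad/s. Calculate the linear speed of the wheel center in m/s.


v = omega * r = 0.89 * 0.312 = 0.2777

0.2777 m/s


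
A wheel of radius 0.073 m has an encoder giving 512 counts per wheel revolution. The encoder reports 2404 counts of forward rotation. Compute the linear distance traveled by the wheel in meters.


revs = 2404/512 = 4.695312
d = revs * 2*pi*r = 4.695312 * 2*pi*0.073 = 2.1536

2.1536 m


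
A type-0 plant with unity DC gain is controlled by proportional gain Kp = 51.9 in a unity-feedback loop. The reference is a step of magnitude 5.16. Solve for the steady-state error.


e_ss = R/(1 + Kp) = 5.16/(1 + 51.9) = 5.16/52.9000 = 0.0975

0.0975


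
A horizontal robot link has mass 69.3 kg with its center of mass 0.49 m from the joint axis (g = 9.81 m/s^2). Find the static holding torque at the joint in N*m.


tau = m*g*L = 69.3 * 9.81 * 0.49 = 333.1182

333.1182 N*m


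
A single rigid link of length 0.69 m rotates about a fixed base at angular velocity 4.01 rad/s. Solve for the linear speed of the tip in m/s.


v = L*omega = 0.69 * 4.01 = 2.7669

2.7669 m/s


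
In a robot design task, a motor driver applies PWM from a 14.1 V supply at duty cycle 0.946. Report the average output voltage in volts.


V_avg = V_supply * D = 14.1*0.946 = 13.3386

13.3386 V


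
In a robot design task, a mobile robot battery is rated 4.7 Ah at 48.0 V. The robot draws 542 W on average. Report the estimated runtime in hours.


E = 4.7*48.0 = 225.6000 Wh
t = E/P = 225.6000/542 = 0.4162

0.4162 hours


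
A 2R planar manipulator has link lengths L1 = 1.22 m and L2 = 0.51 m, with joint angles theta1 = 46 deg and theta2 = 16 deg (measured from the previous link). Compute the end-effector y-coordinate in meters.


y = L1*sin(th1) + L2*sin(th1+th2) = 1.22*sin(46 deg) + 0.51*sin(62 deg) = 1.3279

1.3279 m


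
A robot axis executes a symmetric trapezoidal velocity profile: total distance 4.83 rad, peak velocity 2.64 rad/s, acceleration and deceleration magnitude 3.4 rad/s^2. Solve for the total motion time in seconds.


t_acc = v/a = 2.64/3.4 = 0.776471 s
d_acc = v^2/(2a) = 1.024941 rad (each ramp)
d_cruise = 4.83 - 2*1.024941 = 2.780118 rad
t_cruise = 2.780118/2.64 = 1.053075 s
t_total = 2*0.776471 + 1.053075 = 2.6060

2.6060 s


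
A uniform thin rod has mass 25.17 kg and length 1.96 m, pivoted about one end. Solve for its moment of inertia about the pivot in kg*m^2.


I = (1/3)*m*L^2 = (1/3)*25.17*1.96^2 = 32.2310

32.2310 kg*m^2


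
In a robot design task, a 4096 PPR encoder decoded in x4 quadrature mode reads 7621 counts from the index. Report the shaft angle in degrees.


angle = counts * 360 / (PPR*4) = 7621 * 360 / 16384 = 167.4536

167.4536 degrees


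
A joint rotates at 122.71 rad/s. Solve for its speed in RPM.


RPM = 122.71 * 60/(2*pi) = 1171.7942

1171.7942 RPM


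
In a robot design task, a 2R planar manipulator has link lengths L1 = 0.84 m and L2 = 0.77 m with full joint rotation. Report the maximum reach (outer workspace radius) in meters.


r_max = L1 + L2 = 0.84 + 0.77 = 1.6100

1.6100 m


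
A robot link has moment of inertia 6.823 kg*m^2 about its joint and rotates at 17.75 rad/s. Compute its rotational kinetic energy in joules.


KE = (1/2)*I*omega^2 = 0.5*6.823*17.75^2 = 1074.8357

1074.8357 J


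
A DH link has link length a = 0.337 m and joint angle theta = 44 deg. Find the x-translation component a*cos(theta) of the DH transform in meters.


a*cos(theta) = 0.337*cos(44 deg) = 0.2424

0.2424 m


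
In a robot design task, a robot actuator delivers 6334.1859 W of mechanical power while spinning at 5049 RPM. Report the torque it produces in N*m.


omega = 5049 * 2*pi/60 = 528.730044 rad/s
tau = P / omega = 6334.1859 / 528.730044 = 11.9800

11.9800 N*m


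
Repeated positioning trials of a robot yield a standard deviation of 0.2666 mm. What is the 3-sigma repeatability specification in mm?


repeatability = 3*sigma = 3*0.2666 = 0.7998

0.7998 mm


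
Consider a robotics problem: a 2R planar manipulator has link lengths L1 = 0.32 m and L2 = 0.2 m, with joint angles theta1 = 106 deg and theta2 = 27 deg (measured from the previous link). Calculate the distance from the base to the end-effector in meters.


x = L1*cos(th1) + L2*cos(th1+th2) = -0.224604
y = L1*sin(th1) + L2*sin(th1+th2) = 0.453874
d = sqrt(x^2 + y^2) = sqrt(0.050447 + 0.206002) = 0.5064

0.5064 m


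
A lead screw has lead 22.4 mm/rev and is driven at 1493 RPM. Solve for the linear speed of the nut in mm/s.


v = lead * (RPM/60) = 22.4*1493/60 = 557.3867

557.3867 mm/s


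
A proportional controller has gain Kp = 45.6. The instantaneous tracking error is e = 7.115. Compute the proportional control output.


u_P = Kp * e = 45.6 * 7.115 = 324.4440

324.4440


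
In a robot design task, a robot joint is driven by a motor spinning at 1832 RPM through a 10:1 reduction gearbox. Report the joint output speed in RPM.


omega_joint = omega_motor / N = 1832 / 10 = 183.2000

183.2000 RPM


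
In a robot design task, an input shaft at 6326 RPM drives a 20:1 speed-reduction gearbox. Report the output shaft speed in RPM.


omega_out = omega_in / N = 6326 / 20 = 316.3000

316.3000 RPM


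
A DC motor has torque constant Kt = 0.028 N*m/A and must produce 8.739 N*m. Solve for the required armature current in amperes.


I = tau / Kt = 8.739/0.028 = 312.1071

312.1071 A


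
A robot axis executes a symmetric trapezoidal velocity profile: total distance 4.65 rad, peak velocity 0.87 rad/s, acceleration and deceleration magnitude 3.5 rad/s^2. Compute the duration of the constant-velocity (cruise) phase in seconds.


t_acc = v/a = 0.248571 s, d_acc = v^2/(2a) = 0.108129 rad each
d_cruise = 4.65 - 2*0.108129 = 4.433742 rad
t_cruise = d_cruise/v = 4.433742/0.87 = 5.0963

5.0963 s


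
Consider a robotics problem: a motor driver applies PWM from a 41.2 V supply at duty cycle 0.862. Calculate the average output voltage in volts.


V_avg = V_supply * D = 41.2*0.862 = 35.5144

35.5144 V


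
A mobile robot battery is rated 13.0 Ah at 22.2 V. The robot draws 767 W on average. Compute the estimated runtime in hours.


E = 13.0*22.2 = 288.6000 Wh
t = E/P = 288.6000/767 = 0.3763

0.3763 hours


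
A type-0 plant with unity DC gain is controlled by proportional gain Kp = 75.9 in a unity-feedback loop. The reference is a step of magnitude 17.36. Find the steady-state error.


e_ss = R/(1 + Kp) = 17.36/(1 + 75.9) = 17.36/76.9000 = 0.2257

0.2257


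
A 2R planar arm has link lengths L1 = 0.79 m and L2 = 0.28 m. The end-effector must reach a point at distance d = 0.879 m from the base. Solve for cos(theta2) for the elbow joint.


cos(th2) = (d^2 - L1^2 - L2^2)/(2*L1*L2) = (0.879^2 - 0.79^2 - 0.28^2)/(2*0.79*0.28) = 0.1585

0.1585
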